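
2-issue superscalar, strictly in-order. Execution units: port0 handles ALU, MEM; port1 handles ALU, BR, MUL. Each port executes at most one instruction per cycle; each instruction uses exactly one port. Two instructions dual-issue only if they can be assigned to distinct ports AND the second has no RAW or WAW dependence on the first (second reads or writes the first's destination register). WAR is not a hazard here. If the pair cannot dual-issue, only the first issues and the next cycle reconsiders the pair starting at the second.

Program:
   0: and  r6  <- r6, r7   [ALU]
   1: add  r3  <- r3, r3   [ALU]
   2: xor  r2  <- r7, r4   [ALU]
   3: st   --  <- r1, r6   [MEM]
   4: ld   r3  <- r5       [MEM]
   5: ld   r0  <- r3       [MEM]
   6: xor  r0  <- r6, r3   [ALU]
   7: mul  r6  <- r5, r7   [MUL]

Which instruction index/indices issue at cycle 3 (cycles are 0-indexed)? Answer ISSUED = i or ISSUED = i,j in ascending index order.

  cy0 -> i0/i1 (and.ALU/add.ALU) 2-wide
  cy1 -> i2/i3 (xor.ALU/st.MEM) 2-wide
  cy2 -> i4 (ld.MEM) no-port MEM/MEM
  cy3 -> i5 (ld.MEM) WAW r0
  cy4 -> i6/i7 (xor.ALU/mul.MUL) 2-wide

ISSUED = 5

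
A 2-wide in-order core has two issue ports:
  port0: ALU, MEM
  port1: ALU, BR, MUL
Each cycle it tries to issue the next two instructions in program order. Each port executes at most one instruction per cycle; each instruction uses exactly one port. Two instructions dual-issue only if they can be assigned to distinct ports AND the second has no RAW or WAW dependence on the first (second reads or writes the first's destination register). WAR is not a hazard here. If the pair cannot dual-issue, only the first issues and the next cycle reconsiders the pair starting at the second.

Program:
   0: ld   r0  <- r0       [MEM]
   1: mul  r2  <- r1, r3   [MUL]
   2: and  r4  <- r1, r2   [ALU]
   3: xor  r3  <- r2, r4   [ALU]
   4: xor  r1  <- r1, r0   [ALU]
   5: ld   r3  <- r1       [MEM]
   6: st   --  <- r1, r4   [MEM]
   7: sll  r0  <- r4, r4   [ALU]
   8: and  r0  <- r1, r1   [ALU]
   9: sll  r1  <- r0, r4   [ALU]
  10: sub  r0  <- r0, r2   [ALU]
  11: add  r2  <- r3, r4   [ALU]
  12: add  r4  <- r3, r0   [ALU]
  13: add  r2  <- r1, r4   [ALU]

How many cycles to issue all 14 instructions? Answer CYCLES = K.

[0] i0,i1  ld.MEM/mul.MUL  -- pair
[1] i2  and.ALU  -- RAW r4
[2] i3,i4  xor.ALU/xor.ALU  -- pair
[3] i5  ld.MEM  -- no-port MEM/MEM
[4] i6,i7  st.MEM/sll.ALU  -- pair
[5] i8  and.ALU  -- RAW r0
[6] i9,i10  sll.ALU/sub.ALU  -- pair
[7] i11,i12  add.ALU/add.ALU  -- pair
[8] i13  add.ALU  -- tail

CYCLES = 9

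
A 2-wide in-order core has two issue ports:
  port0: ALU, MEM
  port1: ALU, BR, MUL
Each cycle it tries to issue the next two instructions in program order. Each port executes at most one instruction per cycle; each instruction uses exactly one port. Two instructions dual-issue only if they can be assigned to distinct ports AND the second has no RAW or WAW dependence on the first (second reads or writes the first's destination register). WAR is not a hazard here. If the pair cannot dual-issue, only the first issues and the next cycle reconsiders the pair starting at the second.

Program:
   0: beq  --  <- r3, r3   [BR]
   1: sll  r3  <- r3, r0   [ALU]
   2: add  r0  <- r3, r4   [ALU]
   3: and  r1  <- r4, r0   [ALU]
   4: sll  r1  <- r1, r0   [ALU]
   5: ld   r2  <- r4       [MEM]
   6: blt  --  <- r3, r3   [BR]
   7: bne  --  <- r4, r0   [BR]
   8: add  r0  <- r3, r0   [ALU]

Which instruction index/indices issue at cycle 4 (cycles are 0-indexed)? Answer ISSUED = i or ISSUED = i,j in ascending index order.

[0] i0,i1  beq.BR sll.ALU  -- 2-wide
[1] i2  add.ALU  -- RAW r0
[2] i3  and.ALU  -- RAW+WAW r1
[3] i4,i5  sll.ALU ld.MEM  -- 2-wide
[4] i6  blt.BR  -- no-port BR/BR
[5] i7,i8  bne.BR add.ALU  -- 2-wide

ISSUED = 6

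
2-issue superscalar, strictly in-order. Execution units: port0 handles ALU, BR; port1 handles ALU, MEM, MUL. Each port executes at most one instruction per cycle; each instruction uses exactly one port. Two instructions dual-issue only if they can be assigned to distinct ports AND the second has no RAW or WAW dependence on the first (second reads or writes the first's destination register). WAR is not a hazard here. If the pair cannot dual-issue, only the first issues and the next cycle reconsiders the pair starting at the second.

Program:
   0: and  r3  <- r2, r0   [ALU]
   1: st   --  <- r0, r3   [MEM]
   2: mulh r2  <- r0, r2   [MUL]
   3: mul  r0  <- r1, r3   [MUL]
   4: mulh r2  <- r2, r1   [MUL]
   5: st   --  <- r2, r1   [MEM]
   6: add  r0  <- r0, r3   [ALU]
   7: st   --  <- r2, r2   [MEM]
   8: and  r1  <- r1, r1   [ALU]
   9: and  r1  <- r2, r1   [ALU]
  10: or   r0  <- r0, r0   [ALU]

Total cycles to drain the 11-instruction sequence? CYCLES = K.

CYCLES = 8

0. and @i0  | RAW r3
1. st @i1  | no-port MEM/MUL
2. mulh @i2  | no-port MUL/MUL
3. mul @i3  | no-port MUL/MUL
4. mulh @i4  | no-port MUL/MEM
5. st/add @i5+i6  | pair
6. st/and @i7+i8  | pair
7. and/or @i9+i10  | pair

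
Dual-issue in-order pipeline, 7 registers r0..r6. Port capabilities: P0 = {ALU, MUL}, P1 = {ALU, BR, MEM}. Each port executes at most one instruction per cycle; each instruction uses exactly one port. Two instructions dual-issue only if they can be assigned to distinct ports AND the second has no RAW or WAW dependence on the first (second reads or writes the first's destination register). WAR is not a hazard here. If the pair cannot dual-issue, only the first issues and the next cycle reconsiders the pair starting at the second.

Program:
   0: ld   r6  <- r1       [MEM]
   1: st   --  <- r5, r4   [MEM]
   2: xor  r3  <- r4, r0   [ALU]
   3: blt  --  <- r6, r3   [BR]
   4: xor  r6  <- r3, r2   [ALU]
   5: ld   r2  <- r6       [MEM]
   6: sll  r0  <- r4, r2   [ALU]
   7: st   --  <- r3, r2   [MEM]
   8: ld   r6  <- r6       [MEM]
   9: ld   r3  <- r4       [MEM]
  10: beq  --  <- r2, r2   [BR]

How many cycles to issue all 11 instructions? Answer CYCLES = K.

CYCLES = 8

c0: i0 ld  no-port MEM/MEM
c1: i1,i2 st;xor  2-wide
c2: i3,i4 blt;xor  2-wide
c3: i5 ld  RAW r2
c4: i6,i7 sll;st  2-wide
c5: i8 ld  no-port MEM/MEM
c6: i9 ld  no-port MEM/BR
c7: i10 beq  tail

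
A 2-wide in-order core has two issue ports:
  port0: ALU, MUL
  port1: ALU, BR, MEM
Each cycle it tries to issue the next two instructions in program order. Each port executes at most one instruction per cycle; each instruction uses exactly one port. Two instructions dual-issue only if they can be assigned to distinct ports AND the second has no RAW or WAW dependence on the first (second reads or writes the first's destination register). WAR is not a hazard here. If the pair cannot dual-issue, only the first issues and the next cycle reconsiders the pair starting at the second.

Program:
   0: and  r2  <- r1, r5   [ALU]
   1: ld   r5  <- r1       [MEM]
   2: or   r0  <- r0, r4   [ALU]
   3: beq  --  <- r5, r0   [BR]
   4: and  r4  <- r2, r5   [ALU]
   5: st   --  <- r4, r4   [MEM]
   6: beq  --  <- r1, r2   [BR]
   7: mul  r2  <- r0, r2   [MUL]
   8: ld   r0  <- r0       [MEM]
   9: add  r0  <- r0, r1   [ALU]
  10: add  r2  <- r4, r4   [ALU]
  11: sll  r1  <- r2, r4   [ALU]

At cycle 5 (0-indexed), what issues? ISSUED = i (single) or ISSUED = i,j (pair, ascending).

ISSUED = 8

#0 head=0: and.ALU+ld.MEM i0,i1 dual
#1 head=2: or.ALU i2 RAW r0
#2 head=3: beq.BR+and.ALU i3,i4 dual
#3 head=5: st.MEM i5 no-port MEM/BR
#4 head=6: beq.BR+mul.MUL i6,i7 dual
#5 head=8: ld.MEM i8 RAW+WAW r0
#6 head=9: add.ALU+add.ALU i9,i10 dual
#7 head=11: sll.ALU i11 tail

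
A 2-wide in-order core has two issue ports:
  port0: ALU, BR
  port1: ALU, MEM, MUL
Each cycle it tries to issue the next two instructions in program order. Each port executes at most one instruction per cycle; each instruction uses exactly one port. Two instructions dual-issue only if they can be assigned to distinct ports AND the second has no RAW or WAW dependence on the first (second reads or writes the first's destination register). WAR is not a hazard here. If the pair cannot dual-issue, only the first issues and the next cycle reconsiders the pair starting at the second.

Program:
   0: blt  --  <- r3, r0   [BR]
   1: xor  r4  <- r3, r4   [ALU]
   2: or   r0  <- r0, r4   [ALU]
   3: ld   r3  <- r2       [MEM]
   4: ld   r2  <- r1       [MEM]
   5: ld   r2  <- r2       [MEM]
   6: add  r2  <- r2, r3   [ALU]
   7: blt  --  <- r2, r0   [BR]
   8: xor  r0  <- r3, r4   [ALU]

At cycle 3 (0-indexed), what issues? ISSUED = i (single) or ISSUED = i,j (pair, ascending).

ISSUED = 5

  cy0 -> i0/i1 (blt+xor) pair
  cy1 -> i2/i3 (or+ld) pair
  cy2 -> i4 (ld) no-port MEM/MEM
  cy3 -> i5 (ld) RAW+WAW r2
  cy4 -> i6 (add) RAW r2
  cy5 -> i7/i8 (blt+xor) pair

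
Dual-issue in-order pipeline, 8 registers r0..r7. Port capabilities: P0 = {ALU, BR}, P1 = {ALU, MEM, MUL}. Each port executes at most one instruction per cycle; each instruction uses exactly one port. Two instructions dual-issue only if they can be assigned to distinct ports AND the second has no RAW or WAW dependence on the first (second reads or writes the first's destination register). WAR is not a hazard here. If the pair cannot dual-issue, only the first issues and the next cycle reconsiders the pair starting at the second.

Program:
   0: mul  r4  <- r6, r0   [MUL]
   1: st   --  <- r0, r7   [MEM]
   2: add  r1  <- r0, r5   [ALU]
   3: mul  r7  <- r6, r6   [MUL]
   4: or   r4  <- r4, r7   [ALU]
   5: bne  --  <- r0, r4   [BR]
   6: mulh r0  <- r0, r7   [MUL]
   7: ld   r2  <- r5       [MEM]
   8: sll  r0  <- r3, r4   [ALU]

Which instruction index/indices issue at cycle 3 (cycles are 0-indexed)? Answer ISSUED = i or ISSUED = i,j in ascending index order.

ISSUED = 4

t=0 i0:mul ; no-port MUL/MEM
t=1 i1/i2:st+add ; dual
t=2 i3:mul ; RAW r7
t=3 i4:or ; RAW r4
t=4 i5/i6:bne+mulh ; dual
t=5 i7/i8:ld+sll ; dual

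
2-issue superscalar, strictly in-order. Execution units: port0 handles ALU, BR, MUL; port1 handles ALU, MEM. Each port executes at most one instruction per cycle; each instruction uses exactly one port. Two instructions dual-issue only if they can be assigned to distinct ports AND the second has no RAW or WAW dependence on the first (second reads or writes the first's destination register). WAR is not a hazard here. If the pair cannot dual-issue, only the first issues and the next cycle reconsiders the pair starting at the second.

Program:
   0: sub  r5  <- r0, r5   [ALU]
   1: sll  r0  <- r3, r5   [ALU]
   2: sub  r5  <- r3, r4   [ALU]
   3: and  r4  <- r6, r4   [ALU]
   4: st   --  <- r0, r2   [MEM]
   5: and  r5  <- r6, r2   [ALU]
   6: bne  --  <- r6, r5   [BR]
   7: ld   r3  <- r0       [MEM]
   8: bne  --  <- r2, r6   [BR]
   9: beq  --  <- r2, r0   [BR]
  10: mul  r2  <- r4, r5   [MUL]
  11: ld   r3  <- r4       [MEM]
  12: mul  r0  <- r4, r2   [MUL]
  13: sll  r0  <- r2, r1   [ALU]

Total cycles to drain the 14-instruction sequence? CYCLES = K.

CYCLES = 10

[0] i0  sub  -- RAW r5
[1] i1/i2  sll sub  -- 2-wide
[2] i3/i4  and st  -- 2-wide
[3] i5  and  -- RAW r5
[4] i6/i7  bne ld  -- 2-wide
[5] i8  bne  -- no-port BR/BR
[6] i9  beq  -- no-port BR/MUL
[7] i10/i11  mul ld  -- 2-wide
[8] i12  mul  -- WAW r0
[9] i13  sll  -- tail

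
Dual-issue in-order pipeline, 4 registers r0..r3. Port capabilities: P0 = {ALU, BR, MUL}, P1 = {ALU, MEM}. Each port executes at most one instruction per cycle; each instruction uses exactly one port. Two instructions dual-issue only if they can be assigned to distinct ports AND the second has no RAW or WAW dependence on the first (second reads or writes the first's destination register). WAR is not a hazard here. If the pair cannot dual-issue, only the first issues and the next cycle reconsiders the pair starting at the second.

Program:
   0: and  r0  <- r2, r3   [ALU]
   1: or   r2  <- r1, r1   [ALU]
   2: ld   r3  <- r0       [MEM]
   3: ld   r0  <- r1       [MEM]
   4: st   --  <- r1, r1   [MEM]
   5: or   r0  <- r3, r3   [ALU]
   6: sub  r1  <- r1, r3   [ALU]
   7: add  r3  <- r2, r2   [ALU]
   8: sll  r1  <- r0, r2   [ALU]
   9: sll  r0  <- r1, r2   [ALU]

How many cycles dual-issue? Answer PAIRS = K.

PAIRS = 3

#0 head=0: and or i0/i1 pair
#1 head=2: ld i2 no-port MEM/MEM
#2 head=3: ld i3 no-port MEM/MEM
#3 head=4: st or i4/i5 pair
#4 head=6: sub add i6/i7 pair
#5 head=8: sll i8 RAW r1
#6 head=9: sll i9 tail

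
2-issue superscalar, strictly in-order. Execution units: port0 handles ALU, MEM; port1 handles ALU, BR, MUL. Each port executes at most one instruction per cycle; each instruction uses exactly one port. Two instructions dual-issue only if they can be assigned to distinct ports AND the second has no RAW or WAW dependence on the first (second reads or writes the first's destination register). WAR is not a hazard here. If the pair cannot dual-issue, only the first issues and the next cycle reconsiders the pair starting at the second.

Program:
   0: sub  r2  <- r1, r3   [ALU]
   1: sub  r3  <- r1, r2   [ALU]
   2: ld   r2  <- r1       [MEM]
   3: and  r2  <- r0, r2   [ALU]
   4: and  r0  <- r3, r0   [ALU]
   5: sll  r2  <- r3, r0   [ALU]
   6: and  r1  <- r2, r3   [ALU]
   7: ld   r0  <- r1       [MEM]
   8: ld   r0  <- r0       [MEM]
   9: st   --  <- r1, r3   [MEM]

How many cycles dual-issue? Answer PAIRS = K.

PAIRS = 2

[0] i0  sub.ALU  -- RAW r2
[1] i1&i2  sub.ALU+ld.MEM  -- dual
[2] i3&i4  and.ALU+and.ALU  -- dual
[3] i5  sll.ALU  -- RAW r2
[4] i6  and.ALU  -- RAW r1
[5] i7  ld.MEM  -- no-port MEM/MEM
[6] i8  ld.MEM  -- no-port MEM/MEM
[7] i9  st.MEM  -- tail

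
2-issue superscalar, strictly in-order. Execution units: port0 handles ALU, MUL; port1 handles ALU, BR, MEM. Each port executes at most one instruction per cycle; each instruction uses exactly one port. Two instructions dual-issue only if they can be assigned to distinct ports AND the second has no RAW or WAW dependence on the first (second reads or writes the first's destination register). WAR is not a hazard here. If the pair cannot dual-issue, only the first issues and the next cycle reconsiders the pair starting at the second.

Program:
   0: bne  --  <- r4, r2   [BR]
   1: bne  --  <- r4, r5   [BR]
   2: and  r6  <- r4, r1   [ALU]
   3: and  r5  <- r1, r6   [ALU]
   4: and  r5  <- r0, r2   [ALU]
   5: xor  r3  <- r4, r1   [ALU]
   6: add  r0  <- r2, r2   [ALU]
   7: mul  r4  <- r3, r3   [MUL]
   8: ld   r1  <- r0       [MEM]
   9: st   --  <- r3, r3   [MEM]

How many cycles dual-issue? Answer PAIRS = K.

#0 head=0: bne.BR i0 no-port BR/BR
#1 head=1: bne.BR;and.ALU i1,i2 dual
#2 head=3: and.ALU i3 WAW r5
#3 head=4: and.ALU;xor.ALU i4,i5 dual
#4 head=6: add.ALU;mul.MUL i6,i7 dual
#5 head=8: ld.MEM i8 no-port MEM/MEM
#6 head=9: st.MEM i9 tail

PAIRS = 3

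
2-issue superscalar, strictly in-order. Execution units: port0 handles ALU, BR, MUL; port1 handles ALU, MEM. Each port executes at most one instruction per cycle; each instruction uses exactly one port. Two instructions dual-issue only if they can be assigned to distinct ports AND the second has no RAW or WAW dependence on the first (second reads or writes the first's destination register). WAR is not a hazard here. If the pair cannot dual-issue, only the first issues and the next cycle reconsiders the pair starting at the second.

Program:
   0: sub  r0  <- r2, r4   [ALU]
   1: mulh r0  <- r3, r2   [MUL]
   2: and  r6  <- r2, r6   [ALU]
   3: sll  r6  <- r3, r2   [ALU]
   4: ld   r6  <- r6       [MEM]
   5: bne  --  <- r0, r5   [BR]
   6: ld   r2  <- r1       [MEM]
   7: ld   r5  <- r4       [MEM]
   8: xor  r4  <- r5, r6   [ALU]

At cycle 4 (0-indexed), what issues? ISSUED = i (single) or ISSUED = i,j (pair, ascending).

#0 head=0: sub.ALU i0 WAW r0
#1 head=1: mulh.MUL;and.ALU i1/i2 pair
#2 head=3: sll.ALU i3 RAW+WAW r6
#3 head=4: ld.MEM;bne.BR i4/i5 pair
#4 head=6: ld.MEM i6 no-port MEM/MEM
#5 head=7: ld.MEM i7 RAW r5
#6 head=8: xor.ALU i8 tail

ISSUED = 6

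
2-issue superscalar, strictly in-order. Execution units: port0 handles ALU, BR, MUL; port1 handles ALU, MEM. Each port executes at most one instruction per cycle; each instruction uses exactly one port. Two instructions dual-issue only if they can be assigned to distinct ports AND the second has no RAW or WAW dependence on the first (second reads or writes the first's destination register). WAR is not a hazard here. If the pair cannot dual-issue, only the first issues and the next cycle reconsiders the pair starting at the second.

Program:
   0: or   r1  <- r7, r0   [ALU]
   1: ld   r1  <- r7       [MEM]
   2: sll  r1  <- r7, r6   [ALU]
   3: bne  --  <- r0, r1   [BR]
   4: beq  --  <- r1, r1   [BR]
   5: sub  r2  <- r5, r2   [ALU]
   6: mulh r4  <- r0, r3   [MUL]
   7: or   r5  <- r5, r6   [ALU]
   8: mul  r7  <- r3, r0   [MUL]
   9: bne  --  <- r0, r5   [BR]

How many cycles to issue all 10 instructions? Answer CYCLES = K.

CYCLES = 8

0. or.ALU @i0  | WAW r1
1. ld.MEM @i1  | WAW r1
2. sll.ALU @i2  | RAW r1
3. bne.BR @i3  | no-port BR/BR
4. beq.BR sub.ALU @i4/i5  | pair
5. mulh.MUL or.ALU @i6/i7  | pair
6. mul.MUL @i8  | no-port MUL/BR
7. bne.BR @i9  | tail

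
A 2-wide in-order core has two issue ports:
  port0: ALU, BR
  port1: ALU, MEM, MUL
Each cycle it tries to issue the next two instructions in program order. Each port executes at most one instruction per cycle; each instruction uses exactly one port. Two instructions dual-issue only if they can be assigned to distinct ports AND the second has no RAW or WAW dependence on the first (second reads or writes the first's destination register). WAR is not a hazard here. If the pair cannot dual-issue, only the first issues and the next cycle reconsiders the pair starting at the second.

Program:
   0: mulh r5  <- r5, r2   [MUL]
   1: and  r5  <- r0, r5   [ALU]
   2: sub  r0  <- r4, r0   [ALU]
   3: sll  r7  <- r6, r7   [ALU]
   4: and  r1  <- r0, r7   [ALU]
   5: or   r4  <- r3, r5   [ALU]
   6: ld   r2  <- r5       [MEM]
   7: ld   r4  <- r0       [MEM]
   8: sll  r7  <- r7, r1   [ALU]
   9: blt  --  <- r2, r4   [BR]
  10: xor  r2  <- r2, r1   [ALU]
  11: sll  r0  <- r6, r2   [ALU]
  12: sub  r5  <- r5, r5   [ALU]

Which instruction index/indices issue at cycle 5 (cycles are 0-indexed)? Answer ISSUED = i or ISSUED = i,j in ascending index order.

t=0 i0:mulh ; RAW+WAW r5
t=1 i1&i2:and+sub ; pair
t=2 i3:sll ; RAW r7
t=3 i4&i5:and+or ; pair
t=4 i6:ld ; no-port MEM/MEM
t=5 i7&i8:ld+sll ; pair
t=6 i9&i10:blt+xor ; pair
t=7 i11&i12:sll+sub ; pair

ISSUED = 7,8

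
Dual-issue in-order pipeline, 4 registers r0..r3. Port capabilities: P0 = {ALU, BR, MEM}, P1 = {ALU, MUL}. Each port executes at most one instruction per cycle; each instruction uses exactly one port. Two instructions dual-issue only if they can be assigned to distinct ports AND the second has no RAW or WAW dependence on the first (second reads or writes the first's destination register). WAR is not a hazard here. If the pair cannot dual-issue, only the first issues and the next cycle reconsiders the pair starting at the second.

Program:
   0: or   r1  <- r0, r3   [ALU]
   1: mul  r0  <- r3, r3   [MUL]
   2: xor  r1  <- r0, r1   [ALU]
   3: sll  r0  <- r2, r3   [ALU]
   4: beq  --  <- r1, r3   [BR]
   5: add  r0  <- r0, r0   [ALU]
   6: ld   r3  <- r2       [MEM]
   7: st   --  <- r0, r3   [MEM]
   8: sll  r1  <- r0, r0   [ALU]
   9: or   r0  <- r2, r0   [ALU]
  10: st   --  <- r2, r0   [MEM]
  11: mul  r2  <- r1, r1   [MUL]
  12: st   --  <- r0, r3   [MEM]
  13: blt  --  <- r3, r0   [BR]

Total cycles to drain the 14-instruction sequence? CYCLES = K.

CYCLES = 9

#0 head=0: or.ALU mul.MUL i0&i1 2-wide
#1 head=2: xor.ALU sll.ALU i2&i3 2-wide
#2 head=4: beq.BR add.ALU i4&i5 2-wide
#3 head=6: ld.MEM i6 no-port MEM/MEM
#4 head=7: st.MEM sll.ALU i7&i8 2-wide
#5 head=9: or.ALU i9 RAW r0
#6 head=10: st.MEM mul.MUL i10&i11 2-wide
#7 head=12: st.MEM i12 no-port MEM/BR
#8 head=13: blt.BR i13 tail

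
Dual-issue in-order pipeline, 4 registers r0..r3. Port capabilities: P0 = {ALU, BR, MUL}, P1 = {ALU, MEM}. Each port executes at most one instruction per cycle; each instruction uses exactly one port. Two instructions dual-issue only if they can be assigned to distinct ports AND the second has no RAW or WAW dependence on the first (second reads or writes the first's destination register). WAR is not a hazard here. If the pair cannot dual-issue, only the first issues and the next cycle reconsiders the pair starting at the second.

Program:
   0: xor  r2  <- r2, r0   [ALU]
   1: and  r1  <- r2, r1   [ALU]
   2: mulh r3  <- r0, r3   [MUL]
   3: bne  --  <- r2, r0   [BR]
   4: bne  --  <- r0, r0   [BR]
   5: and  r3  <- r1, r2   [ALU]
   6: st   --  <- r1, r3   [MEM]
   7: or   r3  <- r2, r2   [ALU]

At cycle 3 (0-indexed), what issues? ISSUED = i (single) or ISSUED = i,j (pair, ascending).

ISSUED = 4,5

0. xor @i0  | RAW r2
1. and+mulh @i1,i2  | pair
2. bne @i3  | no-port BR/BR
3. bne+and @i4,i5  | pair
4. st+or @i6,i7  | pair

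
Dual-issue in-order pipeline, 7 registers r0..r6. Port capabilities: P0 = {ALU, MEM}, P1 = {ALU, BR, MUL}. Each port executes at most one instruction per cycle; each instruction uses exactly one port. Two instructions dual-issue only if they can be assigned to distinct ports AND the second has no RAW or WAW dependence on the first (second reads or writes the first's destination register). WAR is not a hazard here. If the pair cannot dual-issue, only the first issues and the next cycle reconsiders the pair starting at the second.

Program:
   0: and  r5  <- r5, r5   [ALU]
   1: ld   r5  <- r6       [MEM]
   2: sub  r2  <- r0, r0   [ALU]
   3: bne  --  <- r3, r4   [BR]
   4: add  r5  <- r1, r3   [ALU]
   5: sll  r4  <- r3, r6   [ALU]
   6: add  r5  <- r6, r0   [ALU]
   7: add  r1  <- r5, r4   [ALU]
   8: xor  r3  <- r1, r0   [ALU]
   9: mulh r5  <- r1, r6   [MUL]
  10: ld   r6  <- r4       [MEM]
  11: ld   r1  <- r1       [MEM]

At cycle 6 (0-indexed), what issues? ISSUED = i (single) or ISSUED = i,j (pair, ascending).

[0] i0  and.ALU  -- WAW r5
[1] i1/i2  ld.MEM sub.ALU  -- 2-wide
[2] i3/i4  bne.BR add.ALU  -- 2-wide
[3] i5/i6  sll.ALU add.ALU  -- 2-wide
[4] i7  add.ALU  -- RAW r1
[5] i8/i9  xor.ALU mulh.MUL  -- 2-wide
[6] i10  ld.MEM  -- no-port MEM/MEM
[7] i11  ld.MEM  -- tail

ISSUED = 10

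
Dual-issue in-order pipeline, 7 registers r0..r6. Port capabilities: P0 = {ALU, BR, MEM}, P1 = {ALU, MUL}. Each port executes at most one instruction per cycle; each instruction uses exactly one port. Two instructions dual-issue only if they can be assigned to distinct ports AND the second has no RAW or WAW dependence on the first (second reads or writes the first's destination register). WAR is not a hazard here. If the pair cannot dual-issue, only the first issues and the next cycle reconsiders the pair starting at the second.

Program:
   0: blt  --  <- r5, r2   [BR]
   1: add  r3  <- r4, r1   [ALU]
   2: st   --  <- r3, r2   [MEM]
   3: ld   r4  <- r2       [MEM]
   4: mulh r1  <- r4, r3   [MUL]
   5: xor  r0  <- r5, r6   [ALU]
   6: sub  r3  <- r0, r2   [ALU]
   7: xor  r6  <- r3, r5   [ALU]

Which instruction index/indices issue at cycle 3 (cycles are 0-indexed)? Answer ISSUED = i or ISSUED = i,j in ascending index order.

#0 head=0: blt+add i0+i1 dual
#1 head=2: st i2 no-port MEM/MEM
#2 head=3: ld i3 RAW r4
#3 head=4: mulh+xor i4+i5 dual
#4 head=6: sub i6 RAW r3
#5 head=7: xor i7 tail

ISSUED = 4,5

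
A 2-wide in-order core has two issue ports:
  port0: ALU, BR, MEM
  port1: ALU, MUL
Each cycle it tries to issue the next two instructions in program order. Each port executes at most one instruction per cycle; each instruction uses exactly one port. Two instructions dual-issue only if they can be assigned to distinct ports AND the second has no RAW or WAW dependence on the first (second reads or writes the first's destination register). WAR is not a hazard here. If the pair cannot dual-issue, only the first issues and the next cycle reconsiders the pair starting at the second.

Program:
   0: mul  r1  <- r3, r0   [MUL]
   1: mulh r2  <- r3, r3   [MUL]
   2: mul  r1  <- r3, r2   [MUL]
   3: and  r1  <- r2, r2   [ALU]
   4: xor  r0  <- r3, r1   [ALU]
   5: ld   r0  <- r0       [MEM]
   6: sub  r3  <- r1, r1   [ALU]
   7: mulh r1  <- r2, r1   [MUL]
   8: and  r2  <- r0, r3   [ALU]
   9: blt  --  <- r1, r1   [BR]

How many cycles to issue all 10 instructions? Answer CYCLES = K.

CYCLES = 8

t=0 i0:mul.MUL ; no-port MUL/MUL
t=1 i1:mulh.MUL ; no-port MUL/MUL
t=2 i2:mul.MUL ; WAW r1
t=3 i3:and.ALU ; RAW r1
t=4 i4:xor.ALU ; RAW+WAW r0
t=5 i5&i6:ld.MEM;sub.ALU ; 2-wide
t=6 i7&i8:mulh.MUL;and.ALU ; 2-wide
t=7 i9:blt.BR ; tail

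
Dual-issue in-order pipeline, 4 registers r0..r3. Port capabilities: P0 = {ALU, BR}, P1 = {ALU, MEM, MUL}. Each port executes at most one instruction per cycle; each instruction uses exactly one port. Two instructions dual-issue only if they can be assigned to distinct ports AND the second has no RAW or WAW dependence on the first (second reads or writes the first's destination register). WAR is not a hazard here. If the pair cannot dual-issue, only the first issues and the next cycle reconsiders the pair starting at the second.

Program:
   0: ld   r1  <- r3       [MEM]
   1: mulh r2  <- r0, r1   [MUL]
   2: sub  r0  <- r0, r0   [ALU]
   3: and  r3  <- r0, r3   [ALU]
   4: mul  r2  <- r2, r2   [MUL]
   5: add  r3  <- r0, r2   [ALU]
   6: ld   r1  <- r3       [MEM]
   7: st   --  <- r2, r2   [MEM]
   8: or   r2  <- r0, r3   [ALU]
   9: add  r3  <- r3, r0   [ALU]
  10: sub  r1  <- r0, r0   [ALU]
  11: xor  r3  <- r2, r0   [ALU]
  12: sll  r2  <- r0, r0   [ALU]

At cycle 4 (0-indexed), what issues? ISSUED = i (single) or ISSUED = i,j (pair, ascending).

t=0 i0:ld ; no-port MEM/MUL
t=1 i1/i2:mulh+sub ; 2-wide
t=2 i3/i4:and+mul ; 2-wide
t=3 i5:add ; RAW r3
t=4 i6:ld ; no-port MEM/MEM
t=5 i7/i8:st+or ; 2-wide
t=6 i9/i10:add+sub ; 2-wide
t=7 i11/i12:xor+sll ; 2-wide

ISSUED = 6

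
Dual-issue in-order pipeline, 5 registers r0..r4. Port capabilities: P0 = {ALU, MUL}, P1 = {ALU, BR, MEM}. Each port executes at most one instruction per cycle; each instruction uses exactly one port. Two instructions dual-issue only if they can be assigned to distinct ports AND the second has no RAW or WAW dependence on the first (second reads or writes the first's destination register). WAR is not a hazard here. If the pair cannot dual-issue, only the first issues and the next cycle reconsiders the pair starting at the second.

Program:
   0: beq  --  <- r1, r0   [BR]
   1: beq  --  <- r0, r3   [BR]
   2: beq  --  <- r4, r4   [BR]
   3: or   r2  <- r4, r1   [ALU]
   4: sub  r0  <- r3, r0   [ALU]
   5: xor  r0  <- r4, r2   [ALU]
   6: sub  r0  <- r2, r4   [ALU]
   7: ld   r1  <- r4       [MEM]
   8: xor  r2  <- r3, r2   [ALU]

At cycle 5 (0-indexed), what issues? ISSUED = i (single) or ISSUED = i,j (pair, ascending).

#0 head=0: beq.BR i0 no-port BR/BR
#1 head=1: beq.BR i1 no-port BR/BR
#2 head=2: beq.BR/or.ALU i2+i3 dual
#3 head=4: sub.ALU i4 WAW r0
#4 head=5: xor.ALU i5 WAW r0
#5 head=6: sub.ALU/ld.MEM i6+i7 dual
#6 head=8: xor.ALU i8 tail

ISSUED = 6,7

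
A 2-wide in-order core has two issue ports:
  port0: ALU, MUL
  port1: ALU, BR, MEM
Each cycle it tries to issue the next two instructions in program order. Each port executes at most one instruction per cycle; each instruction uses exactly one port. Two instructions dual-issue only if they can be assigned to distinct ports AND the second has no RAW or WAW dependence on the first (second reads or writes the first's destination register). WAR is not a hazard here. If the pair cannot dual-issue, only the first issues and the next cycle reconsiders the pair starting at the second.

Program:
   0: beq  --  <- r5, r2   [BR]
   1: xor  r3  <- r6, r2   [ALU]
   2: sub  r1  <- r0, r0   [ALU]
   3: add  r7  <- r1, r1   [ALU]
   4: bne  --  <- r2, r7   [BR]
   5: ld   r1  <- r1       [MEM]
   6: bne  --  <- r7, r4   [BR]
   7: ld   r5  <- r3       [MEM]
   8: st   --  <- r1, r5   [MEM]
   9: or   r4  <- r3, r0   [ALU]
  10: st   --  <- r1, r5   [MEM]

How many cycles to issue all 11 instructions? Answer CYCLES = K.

CYCLES = 9

  cy0 -> i0,i1 (beq/xor) dual
  cy1 -> i2 (sub) RAW r1
  cy2 -> i3 (add) RAW r7
  cy3 -> i4 (bne) no-port BR/MEM
  cy4 -> i5 (ld) no-port MEM/BR
  cy5 -> i6 (bne) no-port BR/MEM
  cy6 -> i7 (ld) no-port MEM/MEM
  cy7 -> i8,i9 (st/or) dual
  cy8 -> i10 (st) tail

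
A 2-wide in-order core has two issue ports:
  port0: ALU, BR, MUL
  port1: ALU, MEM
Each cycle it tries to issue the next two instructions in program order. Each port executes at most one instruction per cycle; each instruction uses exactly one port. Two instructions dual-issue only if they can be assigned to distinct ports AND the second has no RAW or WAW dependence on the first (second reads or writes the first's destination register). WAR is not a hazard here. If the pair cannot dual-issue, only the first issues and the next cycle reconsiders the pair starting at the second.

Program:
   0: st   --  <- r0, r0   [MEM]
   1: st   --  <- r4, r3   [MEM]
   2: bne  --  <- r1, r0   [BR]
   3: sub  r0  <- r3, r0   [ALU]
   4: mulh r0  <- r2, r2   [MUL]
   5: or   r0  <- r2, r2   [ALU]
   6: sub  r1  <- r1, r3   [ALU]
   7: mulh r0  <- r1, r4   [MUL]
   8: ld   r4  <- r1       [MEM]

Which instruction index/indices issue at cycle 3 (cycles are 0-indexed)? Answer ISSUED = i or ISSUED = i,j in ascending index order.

#0 head=0: st i0 no-port MEM/MEM
#1 head=1: st/bne i1&i2 pair
#2 head=3: sub i3 WAW r0
#3 head=4: mulh i4 WAW r0
#4 head=5: or/sub i5&i6 pair
#5 head=7: mulh/ld i7&i8 pair

ISSUED = 4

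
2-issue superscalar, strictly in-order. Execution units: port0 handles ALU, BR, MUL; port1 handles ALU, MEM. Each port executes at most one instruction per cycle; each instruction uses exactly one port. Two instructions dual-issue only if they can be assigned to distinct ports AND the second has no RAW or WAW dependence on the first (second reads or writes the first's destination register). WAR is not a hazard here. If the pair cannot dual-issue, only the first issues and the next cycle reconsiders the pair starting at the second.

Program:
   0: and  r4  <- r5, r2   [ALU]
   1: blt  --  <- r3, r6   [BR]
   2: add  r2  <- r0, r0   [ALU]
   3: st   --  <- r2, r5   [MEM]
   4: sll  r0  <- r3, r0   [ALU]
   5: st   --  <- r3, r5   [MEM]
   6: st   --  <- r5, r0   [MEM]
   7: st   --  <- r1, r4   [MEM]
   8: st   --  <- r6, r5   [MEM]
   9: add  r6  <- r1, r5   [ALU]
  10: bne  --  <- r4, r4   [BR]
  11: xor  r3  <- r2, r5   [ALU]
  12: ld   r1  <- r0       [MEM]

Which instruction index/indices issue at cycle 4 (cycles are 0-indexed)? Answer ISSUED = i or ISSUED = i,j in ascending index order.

  cy0 -> i0&i1 (and+blt) pair
  cy1 -> i2 (add) RAW r2
  cy2 -> i3&i4 (st+sll) pair
  cy3 -> i5 (st) no-port MEM/MEM
  cy4 -> i6 (st) no-port MEM/MEM
  cy5 -> i7 (st) no-port MEM/MEM
  cy6 -> i8&i9 (st+add) pair
  cy7 -> i10&i11 (bne+xor) pair
  cy8 -> i12 (ld) tail

ISSUED = 6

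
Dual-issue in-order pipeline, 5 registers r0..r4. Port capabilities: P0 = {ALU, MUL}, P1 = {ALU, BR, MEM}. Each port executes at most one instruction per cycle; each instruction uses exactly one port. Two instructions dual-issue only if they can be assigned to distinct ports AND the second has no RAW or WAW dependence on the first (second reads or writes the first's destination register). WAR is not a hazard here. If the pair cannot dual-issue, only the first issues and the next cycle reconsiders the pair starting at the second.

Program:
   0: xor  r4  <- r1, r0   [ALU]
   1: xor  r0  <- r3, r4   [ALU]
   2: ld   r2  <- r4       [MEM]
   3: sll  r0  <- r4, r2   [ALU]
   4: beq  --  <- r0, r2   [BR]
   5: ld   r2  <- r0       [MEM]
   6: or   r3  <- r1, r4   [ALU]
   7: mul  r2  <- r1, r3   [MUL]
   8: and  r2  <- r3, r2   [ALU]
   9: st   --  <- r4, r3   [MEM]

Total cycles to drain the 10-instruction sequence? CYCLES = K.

  cy0 -> i0 (xor.ALU) RAW r4
  cy1 -> i1&i2 (xor.ALU+ld.MEM) 2-wide
  cy2 -> i3 (sll.ALU) RAW r0
  cy3 -> i4 (beq.BR) no-port BR/MEM
  cy4 -> i5&i6 (ld.MEM+or.ALU) 2-wide
  cy5 -> i7 (mul.MUL) RAW+WAW r2
  cy6 -> i8&i9 (and.ALU+st.MEM) 2-wide

CYCLES = 7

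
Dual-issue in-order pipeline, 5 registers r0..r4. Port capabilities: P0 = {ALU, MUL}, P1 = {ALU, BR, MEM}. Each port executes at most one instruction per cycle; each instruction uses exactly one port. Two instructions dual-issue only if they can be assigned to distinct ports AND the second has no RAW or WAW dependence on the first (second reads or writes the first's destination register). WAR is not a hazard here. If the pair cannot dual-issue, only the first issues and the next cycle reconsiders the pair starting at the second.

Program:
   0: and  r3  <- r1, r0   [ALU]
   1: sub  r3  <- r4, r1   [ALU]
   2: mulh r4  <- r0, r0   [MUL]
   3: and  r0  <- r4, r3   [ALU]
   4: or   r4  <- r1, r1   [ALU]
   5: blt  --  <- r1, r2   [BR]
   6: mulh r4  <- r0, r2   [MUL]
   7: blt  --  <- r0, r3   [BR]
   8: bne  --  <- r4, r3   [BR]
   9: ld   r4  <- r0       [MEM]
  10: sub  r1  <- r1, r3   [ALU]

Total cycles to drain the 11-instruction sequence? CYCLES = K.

CYCLES = 7

0. and @i0  | WAW r3
1. sub+mulh @i1&i2  | pair
2. and+or @i3&i4  | pair
3. blt+mulh @i5&i6  | pair
4. blt @i7  | no-port BR/BR
5. bne @i8  | no-port BR/MEM
6. ld+sub @i9&i10  | pair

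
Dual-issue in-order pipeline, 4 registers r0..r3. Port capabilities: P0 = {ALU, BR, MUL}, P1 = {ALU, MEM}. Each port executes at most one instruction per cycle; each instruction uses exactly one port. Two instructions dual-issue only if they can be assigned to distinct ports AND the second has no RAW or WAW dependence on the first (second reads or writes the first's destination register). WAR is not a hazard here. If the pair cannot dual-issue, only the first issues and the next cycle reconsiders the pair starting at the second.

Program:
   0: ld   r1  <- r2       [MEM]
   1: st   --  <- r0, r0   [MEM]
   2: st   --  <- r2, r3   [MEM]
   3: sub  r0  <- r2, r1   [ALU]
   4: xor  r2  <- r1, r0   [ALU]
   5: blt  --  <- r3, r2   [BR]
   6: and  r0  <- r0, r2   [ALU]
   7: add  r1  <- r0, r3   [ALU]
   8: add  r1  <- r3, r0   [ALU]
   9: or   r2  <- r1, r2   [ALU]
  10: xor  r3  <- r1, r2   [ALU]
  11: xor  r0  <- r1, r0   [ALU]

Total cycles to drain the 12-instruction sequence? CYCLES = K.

c0: i0 ld.MEM  no-port MEM/MEM
c1: i1 st.MEM  no-port MEM/MEM
c2: i2,i3 st.MEM;sub.ALU  dual
c3: i4 xor.ALU  RAW r2
c4: i5,i6 blt.BR;and.ALU  dual
c5: i7 add.ALU  WAW r1
c6: i8 add.ALU  RAW r1
c7: i9 or.ALU  RAW r2
c8: i10,i11 xor.ALU;xor.ALU  dual

CYCLES = 9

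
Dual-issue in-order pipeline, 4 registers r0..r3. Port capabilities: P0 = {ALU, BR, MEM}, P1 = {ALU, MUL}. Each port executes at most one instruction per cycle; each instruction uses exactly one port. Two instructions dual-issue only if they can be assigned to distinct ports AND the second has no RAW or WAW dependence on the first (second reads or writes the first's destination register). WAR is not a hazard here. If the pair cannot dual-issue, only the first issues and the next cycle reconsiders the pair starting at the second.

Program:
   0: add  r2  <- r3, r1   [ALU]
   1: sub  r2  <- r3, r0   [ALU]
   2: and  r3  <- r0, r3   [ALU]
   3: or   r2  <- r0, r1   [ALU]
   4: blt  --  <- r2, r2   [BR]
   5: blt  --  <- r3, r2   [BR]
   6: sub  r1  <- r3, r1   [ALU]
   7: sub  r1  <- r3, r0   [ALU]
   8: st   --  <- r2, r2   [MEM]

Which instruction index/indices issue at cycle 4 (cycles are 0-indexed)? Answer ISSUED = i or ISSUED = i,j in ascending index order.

t=0 i0:add ; WAW r2
t=1 i1,i2:sub and ; 2-wide
t=2 i3:or ; RAW r2
t=3 i4:blt ; no-port BR/BR
t=4 i5,i6:blt sub ; 2-wide
t=5 i7,i8:sub st ; 2-wide

ISSUED = 5,6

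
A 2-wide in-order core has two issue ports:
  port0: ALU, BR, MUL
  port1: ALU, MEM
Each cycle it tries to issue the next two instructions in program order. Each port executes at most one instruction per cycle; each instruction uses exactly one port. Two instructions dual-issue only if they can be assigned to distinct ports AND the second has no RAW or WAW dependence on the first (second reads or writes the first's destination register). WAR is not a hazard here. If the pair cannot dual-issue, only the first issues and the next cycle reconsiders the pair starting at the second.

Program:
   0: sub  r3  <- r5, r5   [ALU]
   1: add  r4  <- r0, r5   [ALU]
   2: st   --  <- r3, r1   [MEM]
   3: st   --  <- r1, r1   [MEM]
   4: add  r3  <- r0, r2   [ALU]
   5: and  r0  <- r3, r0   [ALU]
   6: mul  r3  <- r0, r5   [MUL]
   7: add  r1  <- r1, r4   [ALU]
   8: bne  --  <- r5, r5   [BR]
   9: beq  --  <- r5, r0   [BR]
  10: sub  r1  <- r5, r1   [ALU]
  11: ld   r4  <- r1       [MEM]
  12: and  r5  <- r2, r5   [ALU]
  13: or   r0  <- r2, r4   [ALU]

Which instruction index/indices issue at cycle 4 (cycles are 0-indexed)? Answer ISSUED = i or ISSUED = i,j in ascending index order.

[0] i0+i1  sub add  -- dual
[1] i2  st  -- no-port MEM/MEM
[2] i3+i4  st add  -- dual
[3] i5  and  -- RAW r0
[4] i6+i7  mul add  -- dual
[5] i8  bne  -- no-port BR/BR
[6] i9+i10  beq sub  -- dual
[7] i11+i12  ld and  -- dual
[8] i13  or  -- tail

ISSUED = 6,7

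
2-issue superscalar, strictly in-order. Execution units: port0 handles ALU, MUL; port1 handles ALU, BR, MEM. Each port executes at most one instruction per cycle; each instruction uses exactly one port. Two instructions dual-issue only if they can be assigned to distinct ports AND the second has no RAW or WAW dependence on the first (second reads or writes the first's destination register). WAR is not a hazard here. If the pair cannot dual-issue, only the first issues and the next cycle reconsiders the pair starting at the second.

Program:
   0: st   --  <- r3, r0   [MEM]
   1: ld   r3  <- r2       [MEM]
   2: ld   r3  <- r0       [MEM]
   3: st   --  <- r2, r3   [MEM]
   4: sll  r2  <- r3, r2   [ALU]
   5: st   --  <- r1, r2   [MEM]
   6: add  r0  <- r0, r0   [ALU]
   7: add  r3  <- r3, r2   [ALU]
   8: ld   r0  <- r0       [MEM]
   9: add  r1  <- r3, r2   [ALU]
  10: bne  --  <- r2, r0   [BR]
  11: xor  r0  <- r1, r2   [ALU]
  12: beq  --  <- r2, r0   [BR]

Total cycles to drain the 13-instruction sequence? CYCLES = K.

CYCLES = 9

0. st.MEM @i0  | no-port MEM/MEM
1. ld.MEM @i1  | no-port MEM/MEM
2. ld.MEM @i2  | no-port MEM/MEM
3. st.MEM+sll.ALU @i3&i4  | dual
4. st.MEM+add.ALU @i5&i6  | dual
5. add.ALU+ld.MEM @i7&i8  | dual
6. add.ALU+bne.BR @i9&i10  | dual
7. xor.ALU @i11  | RAW r0
8. beq.BR @i12  | tail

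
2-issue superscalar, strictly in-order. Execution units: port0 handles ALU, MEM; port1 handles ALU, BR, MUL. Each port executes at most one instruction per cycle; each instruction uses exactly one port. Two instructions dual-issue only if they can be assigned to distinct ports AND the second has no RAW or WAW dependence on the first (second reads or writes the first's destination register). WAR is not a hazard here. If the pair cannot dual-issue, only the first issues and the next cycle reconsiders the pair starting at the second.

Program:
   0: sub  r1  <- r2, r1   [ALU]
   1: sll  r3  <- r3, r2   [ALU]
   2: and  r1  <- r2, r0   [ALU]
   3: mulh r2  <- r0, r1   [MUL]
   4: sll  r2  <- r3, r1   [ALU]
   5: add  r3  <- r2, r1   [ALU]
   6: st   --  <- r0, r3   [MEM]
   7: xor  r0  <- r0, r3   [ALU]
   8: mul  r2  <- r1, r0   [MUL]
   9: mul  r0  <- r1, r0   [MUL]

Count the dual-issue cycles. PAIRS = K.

PAIRS = 2

c0: i0+i1 sub.ALU/sll.ALU  2-wide
c1: i2 and.ALU  RAW r1
c2: i3 mulh.MUL  WAW r2
c3: i4 sll.ALU  RAW r2
c4: i5 add.ALU  RAW r3
c5: i6+i7 st.MEM/xor.ALU  2-wide
c6: i8 mul.MUL  no-port MUL/MUL
c7: i9 mul.MUL  tail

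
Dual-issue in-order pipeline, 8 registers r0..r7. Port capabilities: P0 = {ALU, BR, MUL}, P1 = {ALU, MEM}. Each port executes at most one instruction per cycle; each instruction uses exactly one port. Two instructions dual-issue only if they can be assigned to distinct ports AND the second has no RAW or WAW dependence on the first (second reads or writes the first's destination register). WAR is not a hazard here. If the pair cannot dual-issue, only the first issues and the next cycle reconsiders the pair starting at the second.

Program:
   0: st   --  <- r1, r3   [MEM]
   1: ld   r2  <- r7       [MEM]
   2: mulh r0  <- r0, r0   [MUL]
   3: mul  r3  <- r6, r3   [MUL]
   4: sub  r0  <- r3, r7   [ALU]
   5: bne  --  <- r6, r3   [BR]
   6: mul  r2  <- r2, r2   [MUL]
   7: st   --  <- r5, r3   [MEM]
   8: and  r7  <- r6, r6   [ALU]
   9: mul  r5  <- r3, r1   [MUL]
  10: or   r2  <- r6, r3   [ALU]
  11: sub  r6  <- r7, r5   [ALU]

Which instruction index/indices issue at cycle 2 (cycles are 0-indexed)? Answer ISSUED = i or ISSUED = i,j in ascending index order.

0. st.MEM @i0  | no-port MEM/MEM
1. ld.MEM;mulh.MUL @i1/i2  | 2-wide
2. mul.MUL @i3  | RAW r3
3. sub.ALU;bne.BR @i4/i5  | 2-wide
4. mul.MUL;st.MEM @i6/i7  | 2-wide
5. and.ALU;mul.MUL @i8/i9  | 2-wide
6. or.ALU;sub.ALU @i10/i11  | 2-wide

ISSUED = 3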